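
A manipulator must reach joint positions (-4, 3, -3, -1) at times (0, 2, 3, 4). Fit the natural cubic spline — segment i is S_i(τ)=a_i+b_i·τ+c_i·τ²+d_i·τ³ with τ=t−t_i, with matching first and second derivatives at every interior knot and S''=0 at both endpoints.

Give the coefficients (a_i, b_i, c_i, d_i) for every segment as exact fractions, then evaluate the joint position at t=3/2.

  seg 0: a=-4 b=15/2 c=0 d=-1
  seg 1: a=3 b=-9/2 c=-6 d=9/2
  seg 2: a=-3 b=-3 c=15/2 d=-5/2
S(3/2) = 31/8

Δ: Δ0=7/2, Δ1=-6, Δ2=2
row 1: diag=6, rhs=-57; c'=1/6, d'=-19/2
row 2: denom=4−1·1/6=23/6; d'=(48−1·-19/2)/(23/6)=15
back: M2=15
back: M1=-19/2−1/6·15=-12
M: M0=0, M1=-12, M2=15, M3=0
seg 0: a=-4, c=M0/2=0, d=(M1−M0)/(6·2)=-1, b=Δ0−h0·(2M0+M1)/6=15/2
seg 1: a=3, c=M1/2=-6, d=(M2−M1)/(6·1)=9/2, b=Δ1−h1·(2M1+M2)/6=-9/2
seg 2: a=-3, c=M2/2=15/2, d=(M3−M2)/(6·1)=-5/2, b=Δ2−h2·(2M2+M3)/6=-3
t_q=3/2 → seg 0, τ=3/2; S=-4+15/2·τ+0·τ²+-1·τ³=31/8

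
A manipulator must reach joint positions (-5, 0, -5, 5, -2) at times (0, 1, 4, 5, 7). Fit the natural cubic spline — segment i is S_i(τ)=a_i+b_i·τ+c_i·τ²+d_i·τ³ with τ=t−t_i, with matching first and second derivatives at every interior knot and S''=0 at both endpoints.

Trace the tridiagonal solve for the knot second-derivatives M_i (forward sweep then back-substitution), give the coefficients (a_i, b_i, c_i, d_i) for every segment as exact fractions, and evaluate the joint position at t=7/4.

  seg 0: a=-5 b=13043/1932 c=0 d=-3383/1932
  seg 1: a=0 b=1447/966 c=-3383/644 d=8111/5796
  seg 2: a=-5 b=14999/1932 c=1182/161 d=-1409/276
  seg 3: a=5 b=6889/966 c=-5135/644 d=5135/3864
S(7/4) = -51151/41216

Δ: Δ0=5, Δ1=-5/3, Δ2=10, Δ3=-7/2
row 1: diag=8, rhs=-40; c'=3/8, d'=-5
row 2: denom=8−3·3/8=55/8; d'=(70−3·-5)/(55/8)=136/11
row 3: denom=6−1·8/55=322/55; d'=(-81−1·136/11)/(322/55)=-5135/322
back: M3=-5135/322
back: M2=136/11−8/55·-5135/322=2364/161
back: M1=-5−3/8·2364/161=-3383/322
M: M0=0, M1=-3383/322, M2=2364/161, M3=-5135/322, M4=0
seg 0: a=-5, c=M0/2=0, d=(M1−M0)/(6·1)=-3383/1932, b=Δ0−h0·(2M0+M1)/6=13043/1932
seg 1: a=0, c=M1/2=-3383/644, d=(M2−M1)/(6·3)=8111/5796, b=Δ1−h1·(2M1+M2)/6=1447/966
seg 2: a=-5, c=M2/2=1182/161, d=(M3−M2)/(6·1)=-1409/276, b=Δ2−h2·(2M2+M3)/6=14999/1932
seg 3: a=5, c=M3/2=-5135/644, d=(M4−M3)/(6·2)=5135/3864, b=Δ3−h3·(2M3+M4)/6=6889/966
t_q=7/4 → seg 1, τ=3/4; S=0+1447/966·τ+-3383/644·τ²+8111/5796·τ³=-51151/41216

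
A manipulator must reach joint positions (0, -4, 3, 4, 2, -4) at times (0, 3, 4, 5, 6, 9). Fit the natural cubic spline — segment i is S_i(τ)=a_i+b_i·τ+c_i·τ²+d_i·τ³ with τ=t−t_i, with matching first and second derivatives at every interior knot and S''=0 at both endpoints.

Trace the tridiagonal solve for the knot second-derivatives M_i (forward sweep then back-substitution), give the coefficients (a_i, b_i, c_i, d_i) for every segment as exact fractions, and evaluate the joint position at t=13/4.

  seg 0: a=0 b=-4582/897 c=0 d=3386/8073
  seg 1: a=-4 b=5576/897 c=3386/897 d=-2683/897
  seg 2: a=3 b=1433/299 c=-4663/897 d=97/69
  seg 3: a=4 b=-1244/897 c=-880/897 d=110/299
  seg 4: a=2 b=-2014/897 c=110/897 d=-110/8073
S(13/4) = -43185/19136

Δ: Δ0=-4/3, Δ1=7, Δ2=1, Δ3=-2, Δ4=-2
row 1: diag=8, rhs=50; c'=1/8, d'=25/4
row 2: denom=4−1·1/8=31/8; d'=(-36−1·25/4)/(31/8)=-338/31
row 3: denom=4−1·8/31=116/31; d'=(-18−1·-338/31)/(116/31)=-55/29
row 4: denom=8−1·31/116=897/116; d'=(0−1·-55/29)/(897/116)=220/897
back: M4=220/897
back: M3=-55/29−31/116·220/897=-1760/897
back: M2=-338/31−8/31·-1760/897=-9326/897
back: M1=25/4−1/8·-9326/897=6772/897
M: M0=0, M1=6772/897, M2=-9326/897, M3=-1760/897, M4=220/897, M5=0
seg 0: a=0, c=M0/2=0, d=(M1−M0)/(6·3)=3386/8073, b=Δ0−h0·(2M0+M1)/6=-4582/897
seg 1: a=-4, c=M1/2=3386/897, d=(M2−M1)/(6·1)=-2683/897, b=Δ1−h1·(2M1+M2)/6=5576/897
seg 2: a=3, c=M2/2=-4663/897, d=(M3−M2)/(6·1)=97/69, b=Δ2−h2·(2M2+M3)/6=1433/299
seg 3: a=4, c=M3/2=-880/897, d=(M4−M3)/(6·1)=110/299, b=Δ3−h3·(2M3+M4)/6=-1244/897
seg 4: a=2, c=M4/2=110/897, d=(M5−M4)/(6·3)=-110/8073, b=Δ4−h4·(2M4+M5)/6=-2014/897
t_q=13/4 → seg 1, τ=1/4; S=-4+5576/897·τ+3386/897·τ²+-2683/897·τ³=-43185/19136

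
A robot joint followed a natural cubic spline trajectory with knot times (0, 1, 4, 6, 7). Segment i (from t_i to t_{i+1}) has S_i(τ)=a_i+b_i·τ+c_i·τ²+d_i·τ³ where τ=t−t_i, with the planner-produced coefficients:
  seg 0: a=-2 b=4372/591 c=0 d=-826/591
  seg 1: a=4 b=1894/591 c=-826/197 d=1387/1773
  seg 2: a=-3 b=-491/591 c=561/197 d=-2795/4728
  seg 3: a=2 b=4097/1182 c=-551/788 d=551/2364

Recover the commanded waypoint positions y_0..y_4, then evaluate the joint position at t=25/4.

y_0 = S_0(0) = a_0 = -2
y_1 = S_1(0) = a_1 = 4
y_2 = S_2(0) = a_2 = -3
y_3 = S_3(0) = a_3 = 2
y_4 = S_3(1) = 5
t_q=25/4 is in segment 3 (τ=1/4); S_3(τ)=142545/50432

y_0=-2 y_1=4 y_2=-3 y_3=2 y_4=5
S(25/4) = 142545/50432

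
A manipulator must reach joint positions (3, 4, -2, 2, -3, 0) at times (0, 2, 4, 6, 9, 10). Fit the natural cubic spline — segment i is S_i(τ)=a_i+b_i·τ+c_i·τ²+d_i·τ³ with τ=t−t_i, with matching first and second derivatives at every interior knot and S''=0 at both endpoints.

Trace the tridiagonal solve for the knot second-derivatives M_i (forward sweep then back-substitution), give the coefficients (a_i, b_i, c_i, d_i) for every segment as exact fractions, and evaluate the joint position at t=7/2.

Δ: Δ0=1/2, Δ1=-3, Δ2=2, Δ3=-5/3, Δ4=3
row 1: diag=8, rhs=-21; c'=1/4, d'=-21/8
row 2: denom=8−2·1/4=15/2; d'=(30−2·-21/8)/(15/2)=47/10
row 3: denom=10−2·4/15=142/15; d'=(-22−2·47/10)/(142/15)=-471/142
row 4: denom=8−3·45/142=1001/142; d'=(28−3·-471/142)/(1001/142)=5389/1001
back: M4=5389/1001
back: M3=-471/142−45/142·5389/1001=-5028/1001
back: M2=47/10−4/15·-5028/1001=12091/2002
back: M1=-21/8−1/4·12091/2002=-4139/1001
M: M0=0, M1=-4139/1001, M2=12091/2002, M3=-5028/1001, M4=5389/1001, M5=0
seg 0: a=3, c=M0/2=0, d=(M1−M0)/(6·2)=-4139/12012, b=Δ0−h0·(2M0+M1)/6=11281/6006
seg 1: a=4, c=M1/2=-4139/2002, d=(M2−M1)/(6·2)=20369/24024, b=Δ1−h1·(2M1+M2)/6=-13553/6006
seg 2: a=-2, c=M2/2=12091/4004, d=(M3−M2)/(6·2)=-22147/24024, b=Δ2−h2·(2M2+M3)/6=-151/429
seg 3: a=2, c=M3/2=-2514/1001, d=(M4−M3)/(6·3)=947/1638, b=Δ3−h3·(2M3+M4)/6=307/462
seg 4: a=-3, c=M4/2=5389/2002, d=(M5−M4)/(6·1)=-5389/6006, b=Δ4−h4·(2M4+M5)/6=3620/3003
t_q=7/2 → seg 1, τ=3/2; S=4+-13553/6006·τ+-4139/2002·τ²+20369/24024·τ³=-75279/64064

  seg 0: a=3 b=11281/6006 c=0 d=-4139/12012
  seg 1: a=4 b=-13553/6006 c=-4139/2002 d=20369/24024
  seg 2: a=-2 b=-151/429 c=12091/4004 d=-22147/24024
  seg 3: a=2 b=307/462 c=-2514/1001 d=947/1638
  seg 4: a=-3 b=3620/3003 c=5389/2002 d=-5389/6006
S(7/2) = -75279/64064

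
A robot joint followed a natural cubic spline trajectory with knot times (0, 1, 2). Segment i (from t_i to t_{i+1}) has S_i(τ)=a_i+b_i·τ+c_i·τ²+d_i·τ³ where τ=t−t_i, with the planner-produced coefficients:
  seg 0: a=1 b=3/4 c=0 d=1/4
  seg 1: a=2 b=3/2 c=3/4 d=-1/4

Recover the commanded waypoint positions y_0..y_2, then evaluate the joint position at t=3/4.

y_0=1 y_1=2 y_2=4
S(3/4) = 427/256

y_0 = S_0(0) = a_0 = 1
y_1 = S_1(0) = a_1 = 2
y_2 = S_1(1) = 4
t_q=3/4 is in segment 0 (τ=3/4); S_0(τ)=427/256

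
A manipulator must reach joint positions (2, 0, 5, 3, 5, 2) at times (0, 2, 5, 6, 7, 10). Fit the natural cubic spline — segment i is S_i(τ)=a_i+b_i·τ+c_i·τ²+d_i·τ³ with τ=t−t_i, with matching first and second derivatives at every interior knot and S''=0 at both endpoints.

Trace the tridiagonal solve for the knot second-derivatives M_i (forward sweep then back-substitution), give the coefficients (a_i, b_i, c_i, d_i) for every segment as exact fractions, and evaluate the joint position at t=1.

Δ: Δ0=-1, Δ1=5/3, Δ2=-2, Δ3=2, Δ4=-1
row 1: diag=10, rhs=16; c'=3/10, d'=8/5
row 2: denom=8−3·3/10=71/10; d'=(-22−3·8/5)/(71/10)=-268/71
row 3: denom=4−1·10/71=274/71; d'=(24−1·-268/71)/(274/71)=986/137
row 4: denom=8−1·71/274=2121/274; d'=(-18−1·986/137)/(2121/274)=-6904/2121
back: M4=-6904/2121
back: M3=986/137−71/274·-6904/2121=17054/2121
back: M2=-268/71−10/71·17054/2121=-10408/2121
back: M1=8/5−3/10·-10408/2121=2172/707
M: M0=0, M1=2172/707, M2=-10408/2121, M3=17054/2121, M4=-6904/2121, M5=0
seg 0: a=2, c=M0/2=0, d=(M1−M0)/(6·2)=181/707, b=Δ0−h0·(2M0+M1)/6=-1431/707
seg 1: a=0, c=M1/2=1086/707, d=(M2−M1)/(6·3)=-8462/19089, b=Δ1−h1·(2M1+M2)/6=741/707
seg 2: a=5, c=M2/2=-5204/2121, d=(M3−M2)/(6·1)=4577/2121, b=Δ2−h2·(2M2+M3)/6=-1205/707
seg 3: a=3, c=M3/2=8527/2121, d=(M4−M3)/(6·1)=-1331/707, b=Δ3−h3·(2M3+M4)/6=-292/2121
seg 4: a=5, c=M4/2=-3452/2121, d=(M5−M4)/(6·3)=3452/19089, b=Δ4−h4·(2M4+M5)/6=4783/2121
t_q=1 → seg 0, τ=1; S=2+-1431/707·τ+0·τ²+181/707·τ³=164/707

  seg 0: a=2 b=-1431/707 c=0 d=181/707
  seg 1: a=0 b=741/707 c=1086/707 d=-8462/19089
  seg 2: a=5 b=-1205/707 c=-5204/2121 d=4577/2121
  seg 3: a=3 b=-292/2121 c=8527/2121 d=-1331/707
  seg 4: a=5 b=4783/2121 c=-3452/2121 d=3452/19089
S(1) = 164/707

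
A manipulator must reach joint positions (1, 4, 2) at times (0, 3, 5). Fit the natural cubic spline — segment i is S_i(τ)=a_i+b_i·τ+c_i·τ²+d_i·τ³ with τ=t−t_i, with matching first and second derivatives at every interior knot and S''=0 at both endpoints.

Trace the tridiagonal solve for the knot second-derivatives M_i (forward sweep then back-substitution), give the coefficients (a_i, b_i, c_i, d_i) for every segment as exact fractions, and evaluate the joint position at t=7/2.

  seg 0: a=1 b=8/5 c=0 d=-1/15
  seg 1: a=4 b=-1/5 c=-3/5 d=1/10
S(7/2) = 301/80

Δ: Δ0=1, Δ1=-1
row 1: diag=10, rhs=-12; c'=1/5, d'=-6/5
back: M1=-6/5
M: M0=0, M1=-6/5, M2=0
seg 0: a=1, c=M0/2=0, d=(M1−M0)/(6·3)=-1/15, b=Δ0−h0·(2M0+M1)/6=8/5
seg 1: a=4, c=M1/2=-3/5, d=(M2−M1)/(6·2)=1/10, b=Δ1−h1·(2M1+M2)/6=-1/5
t_q=7/2 → seg 1, τ=1/2; S=4+-1/5·τ+-3/5·τ²+1/10·τ³=301/80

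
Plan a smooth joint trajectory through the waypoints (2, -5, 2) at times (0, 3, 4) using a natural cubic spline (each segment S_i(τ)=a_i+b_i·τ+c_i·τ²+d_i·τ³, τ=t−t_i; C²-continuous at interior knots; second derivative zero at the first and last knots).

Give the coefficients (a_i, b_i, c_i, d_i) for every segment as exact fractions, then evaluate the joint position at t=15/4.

Δ: Δ0=-7/3, Δ1=7
row 1: diag=8, rhs=56; c'=1/8, d'=7
back: M1=7
M: M0=0, M1=7, M2=0
seg 0: a=2, c=M0/2=0, d=(M1−M0)/(6·3)=7/18, b=Δ0−h0·(2M0+M1)/6=-35/6
seg 1: a=-5, c=M1/2=7/2, d=(M2−M1)/(6·1)=-7/6, b=Δ1−h1·(2M1+M2)/6=14/3
t_q=15/4 → seg 1, τ=3/4; S=-5+14/3·τ+7/2·τ²+-7/6·τ³=-3/128

  seg 0: a=2 b=-35/6 c=0 d=7/18
  seg 1: a=-5 b=14/3 c=7/2 d=-7/6
S(15/4) = -3/128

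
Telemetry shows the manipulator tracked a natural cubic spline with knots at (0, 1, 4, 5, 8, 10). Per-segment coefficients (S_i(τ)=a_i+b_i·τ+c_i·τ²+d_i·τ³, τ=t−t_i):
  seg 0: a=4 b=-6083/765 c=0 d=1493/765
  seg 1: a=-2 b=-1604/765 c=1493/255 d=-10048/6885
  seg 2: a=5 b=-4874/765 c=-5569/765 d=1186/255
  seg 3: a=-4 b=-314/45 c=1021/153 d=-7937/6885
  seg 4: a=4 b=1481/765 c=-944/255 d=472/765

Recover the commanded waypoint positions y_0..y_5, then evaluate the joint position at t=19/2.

y_0=4 y_1=-2 y_2=5 y_3=-4 y_4=4 y_5=-2
S(19/2) = 67/102

y_0 = S_0(0) = a_0 = 4
y_1 = S_1(0) = a_1 = -2
y_2 = S_2(0) = a_2 = 5
y_3 = S_3(0) = a_3 = -4
y_4 = S_4(0) = a_4 = 4
y_5 = S_4(2) = -2
t_q=19/2 is in segment 4 (τ=3/2); S_4(τ)=67/102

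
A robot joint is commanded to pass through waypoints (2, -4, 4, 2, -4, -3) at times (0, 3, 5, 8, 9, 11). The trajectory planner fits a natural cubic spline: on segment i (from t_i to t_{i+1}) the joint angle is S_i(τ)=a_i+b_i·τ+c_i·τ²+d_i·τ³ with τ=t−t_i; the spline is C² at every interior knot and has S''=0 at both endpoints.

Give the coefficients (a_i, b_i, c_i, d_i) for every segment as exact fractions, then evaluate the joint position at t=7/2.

Δ: Δ0=-2, Δ1=4, Δ2=-2/3, Δ3=-6, Δ4=1/2
row 1: diag=10, rhs=36; c'=1/5, d'=18/5
row 2: denom=10−2·1/5=48/5; d'=(-28−2·18/5)/(48/5)=-11/3
row 3: denom=8−3·5/16=113/16; d'=(-32−3·-11/3)/(113/16)=-336/113
row 4: denom=6−1·16/113=662/113; d'=(39−1·-336/113)/(662/113)=4743/662
back: M4=4743/662
back: M3=-336/113−16/113·4743/662=-1320/331
back: M2=-11/3−5/16·-1320/331=-4807/1986
back: M1=18/5−1/5·-4807/1986=8111/1986
M: M0=0, M1=8111/1986, M2=-4807/1986, M3=-1320/331, M4=4743/662, M5=0
seg 0: a=2, c=M0/2=0, d=(M1−M0)/(6·3)=8111/35748, b=Δ0−h0·(2M0+M1)/6=-16055/3972
seg 1: a=-4, c=M1/2=8111/3972, d=(M2−M1)/(6·2)=-2153/3972, b=Δ1−h1·(2M1+M2)/6=4139/1986
seg 2: a=4, c=M2/2=-4807/3972, d=(M3−M2)/(6·3)=-3113/35748, b=Δ2−h2·(2M2+M3)/6=2481/662
seg 3: a=2, c=M3/2=-660/331, d=(M4−M3)/(6·1)=2461/1324, b=Δ3−h3·(2M3+M4)/6=-7765/1324
seg 4: a=-4, c=M4/2=4743/1324, d=(M5−M4)/(6·2)=-1581/2648, b=Δ4−h4·(2M4+M5)/6=-2831/662
t_q=7/2 → seg 1, τ=1/2; S=-4+4139/1986·τ+8111/3972·τ²+-2153/3972·τ³=-26641/10592

  seg 0: a=2 b=-16055/3972 c=0 d=8111/35748
  seg 1: a=-4 b=4139/1986 c=8111/3972 d=-2153/3972
  seg 2: a=4 b=2481/662 c=-4807/3972 d=-3113/35748
  seg 3: a=2 b=-7765/1324 c=-660/331 d=2461/1324
  seg 4: a=-4 b=-2831/662 c=4743/1324 d=-1581/2648
S(7/2) = -26641/10592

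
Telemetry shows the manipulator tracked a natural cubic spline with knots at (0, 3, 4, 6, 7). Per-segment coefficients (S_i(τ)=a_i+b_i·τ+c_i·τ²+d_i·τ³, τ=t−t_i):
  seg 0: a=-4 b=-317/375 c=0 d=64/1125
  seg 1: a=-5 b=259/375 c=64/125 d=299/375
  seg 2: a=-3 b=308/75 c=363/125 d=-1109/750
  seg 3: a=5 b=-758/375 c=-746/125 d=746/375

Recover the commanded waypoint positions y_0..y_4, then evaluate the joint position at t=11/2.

y_0=-4 y_1=-5 y_2=-3 y_3=5 y_4=-1
S(11/2) = 9407/2000

y_0 = S_0(0) = a_0 = -4
y_1 = S_1(0) = a_1 = -5
y_2 = S_2(0) = a_2 = -3
y_3 = S_3(0) = a_3 = 5
y_4 = S_3(1) = -1
t_q=11/2 is in segment 2 (τ=3/2); S_2(τ)=9407/2000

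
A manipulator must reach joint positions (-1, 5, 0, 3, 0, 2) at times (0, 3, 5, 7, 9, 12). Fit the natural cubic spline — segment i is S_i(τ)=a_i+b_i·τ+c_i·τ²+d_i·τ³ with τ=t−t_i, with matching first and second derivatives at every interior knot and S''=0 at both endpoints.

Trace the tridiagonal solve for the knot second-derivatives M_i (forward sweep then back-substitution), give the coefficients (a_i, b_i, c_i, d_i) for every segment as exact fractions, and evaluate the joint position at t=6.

  seg 0: a=-1 b=1291/336 c=0 d=-619/3024
  seg 1: a=5 b=-283/168 c=-619/336 d=241/336
  seg 2: a=0 b=-25/56 c=827/336 d=-125/168
  seg 3: a=3 b=79/168 c=-673/336 d=57/112
  seg 4: a=0 b=-241/168 c=353/336 d=-353/3024
S(6) = 61/48

Δ: Δ0=2, Δ1=-5/2, Δ2=3/2, Δ3=-3/2, Δ4=2/3
row 1: diag=10, rhs=-27; c'=1/5, d'=-27/10
row 2: denom=8−2·1/5=38/5; d'=(24−2·-27/10)/(38/5)=147/38
row 3: denom=8−2·5/19=142/19; d'=(-18−2·147/38)/(142/19)=-489/142
row 4: denom=10−2·19/71=672/71; d'=(13−2·-489/142)/(672/71)=353/168
back: M4=353/168
back: M3=-489/142−19/71·353/168=-673/168
back: M2=147/38−5/19·-673/168=827/168
back: M1=-27/10−1/5·827/168=-619/168
M: M0=0, M1=-619/168, M2=827/168, M3=-673/168, M4=353/168, M5=0
seg 0: a=-1, c=M0/2=0, d=(M1−M0)/(6·3)=-619/3024, b=Δ0−h0·(2M0+M1)/6=1291/336
seg 1: a=5, c=M1/2=-619/336, d=(M2−M1)/(6·2)=241/336, b=Δ1−h1·(2M1+M2)/6=-283/168
seg 2: a=0, c=M2/2=827/336, d=(M3−M2)/(6·2)=-125/168, b=Δ2−h2·(2M2+M3)/6=-25/56
seg 3: a=3, c=M3/2=-673/336, d=(M4−M3)/(6·2)=57/112, b=Δ3−h3·(2M3+M4)/6=79/168
seg 4: a=0, c=M4/2=353/336, d=(M5−M4)/(6·3)=-353/3024, b=Δ4−h4·(2M4+M5)/6=-241/168
t_q=6 → seg 2, τ=1; S=0+-25/56·τ+827/336·τ²+-125/168·τ³=61/48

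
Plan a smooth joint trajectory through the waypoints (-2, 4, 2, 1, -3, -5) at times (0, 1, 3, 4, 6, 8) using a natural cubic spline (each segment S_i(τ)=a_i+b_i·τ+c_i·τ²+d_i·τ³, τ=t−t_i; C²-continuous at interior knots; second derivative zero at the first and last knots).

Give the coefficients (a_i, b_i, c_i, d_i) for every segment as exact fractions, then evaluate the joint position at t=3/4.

  seg 0: a=-2 b=2493/340 c=0 d=-453/340
  seg 1: a=4 b=567/170 c=-1359/340 d=311/340
  seg 2: a=2 b=-57/34 c=507/340 d=-277/340
  seg 3: a=1 b=-387/340 c=-81/85 d=71/272
  seg 4: a=-3 b=-309/170 c=417/680 d=-139/1360
S(3/4) = 63913/21760

Δ: Δ0=6, Δ1=-1, Δ2=-1, Δ3=-2, Δ4=-1
row 1: diag=6, rhs=-42; c'=1/3, d'=-7
row 2: denom=6−2·1/3=16/3; d'=(0−2·-7)/(16/3)=21/8
row 3: denom=6−1·3/16=93/16; d'=(-6−1·21/8)/(93/16)=-46/31
row 4: denom=8−2·32/93=680/93; d'=(6−2·-46/31)/(680/93)=417/340
back: M4=417/340
back: M3=-46/31−32/93·417/340=-162/85
back: M2=21/8−3/16·-162/85=507/170
back: M1=-7−1/3·507/170=-1359/170
M: M0=0, M1=-1359/170, M2=507/170, M3=-162/85, M4=417/340, M5=0
seg 0: a=-2, c=M0/2=0, d=(M1−M0)/(6·1)=-453/340, b=Δ0−h0·(2M0+M1)/6=2493/340
seg 1: a=4, c=M1/2=-1359/340, d=(M2−M1)/(6·2)=311/340, b=Δ1−h1·(2M1+M2)/6=567/170
seg 2: a=2, c=M2/2=507/340, d=(M3−M2)/(6·1)=-277/340, b=Δ2−h2·(2M2+M3)/6=-57/34
seg 3: a=1, c=M3/2=-81/85, d=(M4−M3)/(6·2)=71/272, b=Δ3−h3·(2M3+M4)/6=-387/340
seg 4: a=-3, c=M4/2=417/680, d=(M5−M4)/(6·2)=-139/1360, b=Δ4−h4·(2M4+M5)/6=-309/170
t_q=3/4 → seg 0, τ=3/4; S=-2+2493/340·τ+0·τ²+-453/340·τ³=63913/21760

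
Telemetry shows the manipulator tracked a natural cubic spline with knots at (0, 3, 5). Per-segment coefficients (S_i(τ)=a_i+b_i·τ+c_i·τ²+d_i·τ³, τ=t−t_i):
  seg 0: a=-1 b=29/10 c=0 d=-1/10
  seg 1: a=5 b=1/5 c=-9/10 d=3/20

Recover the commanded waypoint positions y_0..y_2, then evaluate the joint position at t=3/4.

y_0=-1 y_1=5 y_2=3
S(3/4) = 145/128

y_0 = S_0(0) = a_0 = -1
y_1 = S_1(0) = a_1 = 5
y_2 = S_1(2) = 3
t_q=3/4 is in segment 0 (τ=3/4); S_0(τ)=145/128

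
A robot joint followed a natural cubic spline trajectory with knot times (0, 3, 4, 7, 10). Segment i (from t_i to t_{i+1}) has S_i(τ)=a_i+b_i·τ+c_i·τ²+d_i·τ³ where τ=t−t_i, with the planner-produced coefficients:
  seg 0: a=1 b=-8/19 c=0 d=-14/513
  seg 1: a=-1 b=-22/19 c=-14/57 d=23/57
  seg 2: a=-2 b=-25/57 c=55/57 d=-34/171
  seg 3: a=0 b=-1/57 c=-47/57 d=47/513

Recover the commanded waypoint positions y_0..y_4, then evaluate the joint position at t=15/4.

y_0 = S_0(0) = a_0 = 1
y_1 = S_1(0) = a_1 = -1
y_2 = S_2(0) = a_2 = -2
y_3 = S_3(0) = a_3 = 0
y_4 = S_3(3) = -5
t_q=15/4 is in segment 1 (τ=3/4); S_1(τ)=-2233/1216

y_0=1 y_1=-1 y_2=-2 y_3=0 y_4=-5
S(15/4) = -2233/1216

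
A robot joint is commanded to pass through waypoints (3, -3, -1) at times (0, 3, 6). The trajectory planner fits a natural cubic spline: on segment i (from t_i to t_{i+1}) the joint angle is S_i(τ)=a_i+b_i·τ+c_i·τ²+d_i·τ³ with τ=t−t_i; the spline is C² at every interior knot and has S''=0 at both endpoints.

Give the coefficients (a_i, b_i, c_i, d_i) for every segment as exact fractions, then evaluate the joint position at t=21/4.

  seg 0: a=3 b=-8/3 c=0 d=2/27
  seg 1: a=-3 b=-2/3 c=2/3 d=-2/27
S(21/4) = -63/32

Δ: Δ0=-2, Δ1=2/3
row 1: diag=12, rhs=16; c'=1/4, d'=4/3
back: M1=4/3
M: M0=0, M1=4/3, M2=0
seg 0: a=3, c=M0/2=0, d=(M1−M0)/(6·3)=2/27, b=Δ0−h0·(2M0+M1)/6=-8/3
seg 1: a=-3, c=M1/2=2/3, d=(M2−M1)/(6·3)=-2/27, b=Δ1−h1·(2M1+M2)/6=-2/3
t_q=21/4 → seg 1, τ=9/4; S=-3+-2/3·τ+2/3·τ²+-2/27·τ³=-63/32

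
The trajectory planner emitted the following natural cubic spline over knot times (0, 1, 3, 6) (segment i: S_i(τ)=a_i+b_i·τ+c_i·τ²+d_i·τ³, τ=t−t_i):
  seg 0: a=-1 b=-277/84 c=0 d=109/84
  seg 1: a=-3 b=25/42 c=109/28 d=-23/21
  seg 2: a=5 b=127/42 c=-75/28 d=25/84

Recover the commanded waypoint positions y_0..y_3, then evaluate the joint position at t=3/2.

y_0=-1 y_1=-3 y_2=5 y_3=-2
S(3/2) = -209/112

y_0 = S_0(0) = a_0 = -1
y_1 = S_1(0) = a_1 = -3
y_2 = S_2(0) = a_2 = 5
y_3 = S_2(3) = -2
t_q=3/2 is in segment 1 (τ=1/2); S_1(τ)=-209/112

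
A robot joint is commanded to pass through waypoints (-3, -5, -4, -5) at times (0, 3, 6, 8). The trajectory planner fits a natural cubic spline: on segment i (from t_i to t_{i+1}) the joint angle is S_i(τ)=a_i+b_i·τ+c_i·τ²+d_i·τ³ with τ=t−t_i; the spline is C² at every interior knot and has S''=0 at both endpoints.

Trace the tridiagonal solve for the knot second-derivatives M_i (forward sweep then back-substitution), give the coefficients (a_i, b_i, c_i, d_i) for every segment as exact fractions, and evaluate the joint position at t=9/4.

  seg 0: a=-3 b=-223/222 c=0 d=25/666
  seg 1: a=-5 b=1/111 c=25/74 d=-17/222
  seg 2: a=-4 b=-7/222 c=-13/37 d=13/222
S(9/4) = -22887/4736

Δ: Δ0=-2/3, Δ1=1/3, Δ2=-1/2
row 1: diag=12, rhs=6; c'=1/4, d'=1/2
row 2: denom=10−3·1/4=37/4; d'=(-5−3·1/2)/(37/4)=-26/37
back: M2=-26/37
back: M1=1/2−1/4·-26/37=25/37
M: M0=0, M1=25/37, M2=-26/37, M3=0
seg 0: a=-3, c=M0/2=0, d=(M1−M0)/(6·3)=25/666, b=Δ0−h0·(2M0+M1)/6=-223/222
seg 1: a=-5, c=M1/2=25/74, d=(M2−M1)/(6·3)=-17/222, b=Δ1−h1·(2M1+M2)/6=1/111
seg 2: a=-4, c=M2/2=-13/37, d=(M3−M2)/(6·2)=13/222, b=Δ2−h2·(2M2+M3)/6=-7/222
t_q=9/4 → seg 0, τ=9/4; S=-3+-223/222·τ+0·τ²+25/666·τ³=-22887/4736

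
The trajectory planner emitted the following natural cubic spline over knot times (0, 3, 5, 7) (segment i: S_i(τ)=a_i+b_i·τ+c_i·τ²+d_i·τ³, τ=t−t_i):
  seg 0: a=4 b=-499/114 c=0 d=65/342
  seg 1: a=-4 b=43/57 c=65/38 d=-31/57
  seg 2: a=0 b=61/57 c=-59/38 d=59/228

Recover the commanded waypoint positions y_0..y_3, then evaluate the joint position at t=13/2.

y_0=4 y_1=-4 y_2=0 y_3=-2
S(13/2) = -617/608

y_0 = S_0(0) = a_0 = 4
y_1 = S_1(0) = a_1 = -4
y_2 = S_2(0) = a_2 = 0
y_3 = S_2(2) = -2
t_q=13/2 is in segment 2 (τ=3/2); S_2(τ)=-617/608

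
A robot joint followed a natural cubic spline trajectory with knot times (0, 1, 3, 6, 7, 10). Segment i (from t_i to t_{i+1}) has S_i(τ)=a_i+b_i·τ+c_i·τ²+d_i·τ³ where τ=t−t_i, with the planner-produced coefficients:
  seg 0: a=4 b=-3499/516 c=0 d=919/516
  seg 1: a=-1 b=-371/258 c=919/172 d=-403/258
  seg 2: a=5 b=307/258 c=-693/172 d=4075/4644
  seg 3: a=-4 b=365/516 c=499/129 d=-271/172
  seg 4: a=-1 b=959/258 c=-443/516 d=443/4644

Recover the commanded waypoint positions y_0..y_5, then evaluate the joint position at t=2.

y_0 = S_0(0) = a_0 = 4
y_1 = S_1(0) = a_1 = -1
y_2 = S_2(0) = a_2 = 5
y_3 = S_3(0) = a_3 = -4
y_4 = S_4(0) = a_4 = -1
y_5 = S_4(3) = 5
t_q=2 is in segment 1 (τ=1); S_1(τ)=231/172

y_0=4 y_1=-1 y_2=5 y_3=-4 y_4=-1 y_5=5
S(2) = 231/172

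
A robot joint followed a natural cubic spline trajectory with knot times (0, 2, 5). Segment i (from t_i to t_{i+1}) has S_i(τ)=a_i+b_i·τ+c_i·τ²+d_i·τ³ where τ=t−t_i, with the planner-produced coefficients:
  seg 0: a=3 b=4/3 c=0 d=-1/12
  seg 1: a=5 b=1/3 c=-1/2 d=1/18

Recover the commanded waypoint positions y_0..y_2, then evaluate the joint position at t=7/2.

y_0 = S_0(0) = a_0 = 3
y_1 = S_1(0) = a_1 = 5
y_2 = S_1(3) = 3
t_q=7/2 is in segment 1 (τ=3/2); S_1(τ)=73/16

y_0=3 y_1=5 y_2=3
S(7/2) = 73/16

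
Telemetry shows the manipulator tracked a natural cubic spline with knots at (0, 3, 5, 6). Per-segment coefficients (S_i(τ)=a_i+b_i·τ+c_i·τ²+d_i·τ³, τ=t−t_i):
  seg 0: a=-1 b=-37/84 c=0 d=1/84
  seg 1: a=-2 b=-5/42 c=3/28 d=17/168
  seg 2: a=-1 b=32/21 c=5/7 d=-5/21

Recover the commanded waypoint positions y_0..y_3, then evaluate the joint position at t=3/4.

y_0=-1 y_1=-2 y_2=-1 y_3=1
S(3/4) = -2375/1792

y_0 = S_0(0) = a_0 = -1
y_1 = S_1(0) = a_1 = -2
y_2 = S_2(0) = a_2 = -1
y_3 = S_2(1) = 1
t_q=3/4 is in segment 0 (τ=3/4); S_0(τ)=-2375/1792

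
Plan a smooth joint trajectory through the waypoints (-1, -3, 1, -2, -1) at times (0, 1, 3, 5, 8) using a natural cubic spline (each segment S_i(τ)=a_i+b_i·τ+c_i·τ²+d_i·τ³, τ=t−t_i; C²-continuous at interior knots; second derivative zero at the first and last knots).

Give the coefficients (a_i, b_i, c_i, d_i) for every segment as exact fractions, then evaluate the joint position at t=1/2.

  seg 0: a=-1 b=-35/12 c=0 d=11/12
  seg 1: a=-3 b=-1/6 c=11/4 d=-5/6
  seg 2: a=1 b=5/6 c=-9/4 d=13/24
  seg 3: a=-2 b=-5/3 c=1 d=-1/9
S(1/2) = -75/32

Δ: Δ0=-2, Δ1=2, Δ2=-3/2, Δ3=1/3
row 1: diag=6, rhs=24; c'=1/3, d'=4
row 2: denom=8−2·1/3=22/3; d'=(-21−2·4)/(22/3)=-87/22
row 3: denom=10−2·3/11=104/11; d'=(11−2·-87/22)/(104/11)=2
back: M3=2
back: M2=-87/22−3/11·2=-9/2
back: M1=4−1/3·-9/2=11/2
M: M0=0, M1=11/2, M2=-9/2, M3=2, M4=0
seg 0: a=-1, c=M0/2=0, d=(M1−M0)/(6·1)=11/12, b=Δ0−h0·(2M0+M1)/6=-35/12
seg 1: a=-3, c=M1/2=11/4, d=(M2−M1)/(6·2)=-5/6, b=Δ1−h1·(2M1+M2)/6=-1/6
seg 2: a=1, c=M2/2=-9/4, d=(M3−M2)/(6·2)=13/24, b=Δ2−h2·(2M2+M3)/6=5/6
seg 3: a=-2, c=M3/2=1, d=(M4−M3)/(6·3)=-1/9, b=Δ3−h3·(2M3+M4)/6=-5/3
t_q=1/2 → seg 0, τ=1/2; S=-1+-35/12·τ+0·τ²+11/12·τ³=-75/32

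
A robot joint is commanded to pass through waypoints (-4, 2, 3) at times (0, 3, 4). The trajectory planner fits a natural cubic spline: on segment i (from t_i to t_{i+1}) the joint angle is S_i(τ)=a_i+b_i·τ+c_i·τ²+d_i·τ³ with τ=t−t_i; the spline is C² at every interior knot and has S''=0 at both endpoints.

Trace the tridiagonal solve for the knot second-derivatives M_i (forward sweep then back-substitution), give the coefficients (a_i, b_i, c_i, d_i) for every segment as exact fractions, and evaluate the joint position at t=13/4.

  seg 0: a=-4 b=19/8 c=0 d=-1/24
  seg 1: a=2 b=5/4 c=-3/8 d=1/8
S(13/4) = 1173/512

Δ: Δ0=2, Δ1=1
row 1: diag=8, rhs=-6; c'=1/8, d'=-3/4
back: M1=-3/4
M: M0=0, M1=-3/4, M2=0
seg 0: a=-4, c=M0/2=0, d=(M1−M0)/(6·3)=-1/24, b=Δ0−h0·(2M0+M1)/6=19/8
seg 1: a=2, c=M1/2=-3/8, d=(M2−M1)/(6·1)=1/8, b=Δ1−h1·(2M1+M2)/6=5/4
t_q=13/4 → seg 1, τ=1/4; S=2+5/4·τ+-3/8·τ²+1/8·τ³=1173/512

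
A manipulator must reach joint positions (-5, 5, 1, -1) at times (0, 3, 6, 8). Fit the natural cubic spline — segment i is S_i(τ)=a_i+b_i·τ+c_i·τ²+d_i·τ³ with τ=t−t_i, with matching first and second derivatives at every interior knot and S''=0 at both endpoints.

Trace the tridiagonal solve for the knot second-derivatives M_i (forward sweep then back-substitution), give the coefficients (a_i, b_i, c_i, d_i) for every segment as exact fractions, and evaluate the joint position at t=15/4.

Δ: Δ0=10/3, Δ1=-4/3, Δ2=-1
row 1: diag=12, rhs=-28; c'=1/4, d'=-7/3
row 2: denom=10−3·1/4=37/4; d'=(2−3·-7/3)/(37/4)=36/37
back: M2=36/37
back: M1=-7/3−1/4·36/37=-286/111
M: M0=0, M1=-286/111, M2=36/37, M3=0
seg 0: a=-5, c=M0/2=0, d=(M1−M0)/(6·3)=-143/999, b=Δ0−h0·(2M0+M1)/6=171/37
seg 1: a=5, c=M1/2=-143/111, d=(M2−M1)/(6·3)=197/999, b=Δ1−h1·(2M1+M2)/6=28/37
seg 2: a=1, c=M2/2=18/37, d=(M3−M2)/(6·2)=-3/37, b=Δ2−h2·(2M2+M3)/6=-61/37
t_q=15/4 → seg 1, τ=3/4; S=5+28/37·τ+-143/111·τ²+197/999·τ³=11665/2368

  seg 0: a=-5 b=171/37 c=0 d=-143/999
  seg 1: a=5 b=28/37 c=-143/111 d=197/999
  seg 2: a=1 b=-61/37 c=18/37 d=-3/37
S(15/4) = 11665/2368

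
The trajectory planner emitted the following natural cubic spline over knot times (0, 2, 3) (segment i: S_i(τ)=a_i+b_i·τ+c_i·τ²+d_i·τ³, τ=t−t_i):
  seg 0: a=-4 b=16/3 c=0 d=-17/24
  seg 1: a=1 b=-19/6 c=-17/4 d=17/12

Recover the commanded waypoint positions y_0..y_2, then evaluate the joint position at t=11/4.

y_0 = S_0(0) = a_0 = -4
y_1 = S_1(0) = a_1 = 1
y_2 = S_1(1) = -5
t_q=11/4 is in segment 1 (τ=3/4); S_1(τ)=-811/256

y_0=-4 y_1=1 y_2=-5
S(11/4) = -811/256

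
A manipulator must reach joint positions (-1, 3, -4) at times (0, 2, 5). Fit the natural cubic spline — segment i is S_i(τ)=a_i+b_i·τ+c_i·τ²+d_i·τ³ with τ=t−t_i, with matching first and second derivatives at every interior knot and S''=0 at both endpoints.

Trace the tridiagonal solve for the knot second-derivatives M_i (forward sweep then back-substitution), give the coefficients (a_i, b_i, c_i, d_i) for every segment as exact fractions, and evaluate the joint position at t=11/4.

  seg 0: a=-1 b=43/15 c=0 d=-13/60
  seg 1: a=3 b=4/15 c=-13/10 d=13/90
S(11/4) = 1619/640

Δ: Δ0=2, Δ1=-7/3
row 1: diag=10, rhs=-26; c'=3/10, d'=-13/5
back: M1=-13/5
M: M0=0, M1=-13/5, M2=0
seg 0: a=-1, c=M0/2=0, d=(M1−M0)/(6·2)=-13/60, b=Δ0−h0·(2M0+M1)/6=43/15
seg 1: a=3, c=M1/2=-13/10, d=(M2−M1)/(6·3)=13/90, b=Δ1−h1·(2M1+M2)/6=4/15
t_q=11/4 → seg 1, τ=3/4; S=3+4/15·τ+-13/10·τ²+13/90·τ³=1619/640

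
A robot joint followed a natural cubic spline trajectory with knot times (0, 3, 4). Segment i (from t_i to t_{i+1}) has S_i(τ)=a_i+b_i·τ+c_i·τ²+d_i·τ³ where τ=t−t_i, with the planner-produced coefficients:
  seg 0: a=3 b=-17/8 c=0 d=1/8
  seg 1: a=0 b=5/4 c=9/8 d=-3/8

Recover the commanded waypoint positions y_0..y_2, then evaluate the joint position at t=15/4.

y_0=3 y_1=0 y_2=2
S(15/4) = 723/512

y_0 = S_0(0) = a_0 = 3
y_1 = S_1(0) = a_1 = 0
y_2 = S_1(1) = 2
t_q=15/4 is in segment 1 (τ=3/4); S_1(τ)=723/512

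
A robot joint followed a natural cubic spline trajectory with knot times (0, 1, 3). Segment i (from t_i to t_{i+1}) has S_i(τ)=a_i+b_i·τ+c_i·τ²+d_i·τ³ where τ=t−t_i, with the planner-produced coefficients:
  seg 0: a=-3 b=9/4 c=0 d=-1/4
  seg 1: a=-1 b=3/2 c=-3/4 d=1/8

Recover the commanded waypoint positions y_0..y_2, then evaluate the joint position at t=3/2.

y_0 = S_0(0) = a_0 = -3
y_1 = S_1(0) = a_1 = -1
y_2 = S_1(2) = 0
t_q=3/2 is in segment 1 (τ=1/2); S_1(τ)=-27/64

y_0=-3 y_1=-1 y_2=0
S(3/2) = -27/64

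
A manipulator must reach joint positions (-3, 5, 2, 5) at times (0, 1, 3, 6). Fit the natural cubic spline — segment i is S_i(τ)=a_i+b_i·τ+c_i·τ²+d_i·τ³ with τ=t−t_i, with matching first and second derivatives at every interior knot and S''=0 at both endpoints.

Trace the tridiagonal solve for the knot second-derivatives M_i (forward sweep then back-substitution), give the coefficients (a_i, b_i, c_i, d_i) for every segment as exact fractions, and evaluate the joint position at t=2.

  seg 0: a=-3 b=137/14 c=0 d=-25/14
  seg 1: a=5 b=31/7 c=-75/14 d=67/56
  seg 2: a=2 b=-37/14 c=51/28 d=-17/84
S(2) = 295/56

Δ: Δ0=8, Δ1=-3/2, Δ2=1
row 1: diag=6, rhs=-57; c'=1/3, d'=-19/2
row 2: denom=10−2·1/3=28/3; d'=(15−2·-19/2)/(28/3)=51/14
back: M2=51/14
back: M1=-19/2−1/3·51/14=-75/7
M: M0=0, M1=-75/7, M2=51/14, M3=0
seg 0: a=-3, c=M0/2=0, d=(M1−M0)/(6·1)=-25/14, b=Δ0−h0·(2M0+M1)/6=137/14
seg 1: a=5, c=M1/2=-75/14, d=(M2−M1)/(6·2)=67/56, b=Δ1−h1·(2M1+M2)/6=31/7
seg 2: a=2, c=M2/2=51/28, d=(M3−M2)/(6·3)=-17/84, b=Δ2−h2·(2M2+M3)/6=-37/14
t_q=2 → seg 1, τ=1; S=5+31/7·τ+-75/14·τ²+67/56·τ³=295/56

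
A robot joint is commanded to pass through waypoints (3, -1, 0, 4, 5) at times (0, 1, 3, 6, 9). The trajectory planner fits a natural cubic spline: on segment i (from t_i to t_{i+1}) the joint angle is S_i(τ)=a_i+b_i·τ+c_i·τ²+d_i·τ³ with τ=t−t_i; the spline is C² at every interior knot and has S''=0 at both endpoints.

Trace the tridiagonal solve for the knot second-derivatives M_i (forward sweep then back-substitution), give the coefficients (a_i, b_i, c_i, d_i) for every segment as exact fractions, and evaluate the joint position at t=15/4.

Δ: Δ0=-4, Δ1=1/2, Δ2=4/3, Δ3=1/3
row 1: diag=6, rhs=27; c'=1/3, d'=9/2
row 2: denom=10−2·1/3=28/3; d'=(5−2·9/2)/(28/3)=-3/7
row 3: denom=12−3·9/28=309/28; d'=(-6−3·-3/7)/(309/28)=-44/103
back: M3=-44/103
back: M2=-3/7−9/28·-44/103=-30/103
back: M1=9/2−1/3·-30/103=947/206
M: M0=0, M1=947/206, M2=-30/103, M3=-44/103, M4=0
seg 0: a=3, c=M0/2=0, d=(M1−M0)/(6·1)=947/1236, b=Δ0−h0·(2M0+M1)/6=-5891/1236
seg 1: a=-1, c=M1/2=947/412, d=(M2−M1)/(6·2)=-1007/2472, b=Δ1−h1·(2M1+M2)/6=-1525/618
seg 2: a=0, c=M2/2=-15/103, d=(M3−M2)/(6·3)=-7/927, b=Δ2−h2·(2M2+M3)/6=568/309
seg 3: a=4, c=M3/2=-22/103, d=(M4−M3)/(6·3)=22/927, b=Δ3−h3·(2M3+M4)/6=235/309
t_q=15/4 → seg 2, τ=3/4; S=0+568/309·τ+-15/103·τ²+-7/927·τ³=8527/6592

  seg 0: a=3 b=-5891/1236 c=0 d=947/1236
  seg 1: a=-1 b=-1525/618 c=947/412 d=-1007/2472
  seg 2: a=0 b=568/309 c=-15/103 d=-7/927
  seg 3: a=4 b=235/309 c=-22/103 d=22/927
S(15/4) = 8527/6592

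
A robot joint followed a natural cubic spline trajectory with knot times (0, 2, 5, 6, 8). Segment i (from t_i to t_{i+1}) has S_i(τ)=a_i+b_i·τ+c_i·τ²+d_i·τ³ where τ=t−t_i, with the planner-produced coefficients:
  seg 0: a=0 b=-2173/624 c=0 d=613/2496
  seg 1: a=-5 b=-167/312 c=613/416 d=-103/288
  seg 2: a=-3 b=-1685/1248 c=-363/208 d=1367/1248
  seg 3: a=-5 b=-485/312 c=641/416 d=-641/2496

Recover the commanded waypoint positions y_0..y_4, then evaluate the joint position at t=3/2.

y_0=0 y_1=-5 y_2=-3 y_3=-5 y_4=-4
S(3/2) = -29251/6656

y_0 = S_0(0) = a_0 = 0
y_1 = S_1(0) = a_1 = -5
y_2 = S_2(0) = a_2 = -3
y_3 = S_3(0) = a_3 = -5
y_4 = S_3(2) = -4
t_q=3/2 is in segment 0 (τ=3/2); S_0(τ)=-29251/6656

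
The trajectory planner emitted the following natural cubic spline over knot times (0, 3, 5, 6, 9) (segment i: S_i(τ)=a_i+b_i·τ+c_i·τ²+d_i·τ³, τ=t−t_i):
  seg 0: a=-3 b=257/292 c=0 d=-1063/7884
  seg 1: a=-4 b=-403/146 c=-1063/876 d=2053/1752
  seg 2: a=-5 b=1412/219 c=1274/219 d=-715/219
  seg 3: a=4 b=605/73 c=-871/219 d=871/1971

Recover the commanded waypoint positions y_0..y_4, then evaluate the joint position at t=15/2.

y_0=-3 y_1=-4 y_2=-5 y_3=4 y_4=5
S(15/2) = 5241/584

y_0 = S_0(0) = a_0 = -3
y_1 = S_1(0) = a_1 = -4
y_2 = S_2(0) = a_2 = -5
y_3 = S_3(0) = a_3 = 4
y_4 = S_3(3) = 5
t_q=15/2 is in segment 3 (τ=3/2); S_3(τ)=5241/584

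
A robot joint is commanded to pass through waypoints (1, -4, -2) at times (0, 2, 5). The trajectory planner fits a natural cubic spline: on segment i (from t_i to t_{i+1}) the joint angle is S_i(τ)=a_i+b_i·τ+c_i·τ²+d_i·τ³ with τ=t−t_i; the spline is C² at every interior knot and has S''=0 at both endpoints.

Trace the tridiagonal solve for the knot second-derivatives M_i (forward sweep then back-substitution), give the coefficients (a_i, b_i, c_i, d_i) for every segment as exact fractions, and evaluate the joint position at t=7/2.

  seg 0: a=1 b=-47/15 c=0 d=19/120
  seg 1: a=-4 b=-37/30 c=19/20 d=-19/180
S(7/2) = -651/160

Δ: Δ0=-5/2, Δ1=2/3
row 1: diag=10, rhs=19; c'=3/10, d'=19/10
back: M1=19/10
M: M0=0, M1=19/10, M2=0
seg 0: a=1, c=M0/2=0, d=(M1−M0)/(6·2)=19/120, b=Δ0−h0·(2M0+M1)/6=-47/15
seg 1: a=-4, c=M1/2=19/20, d=(M2−M1)/(6·3)=-19/180, b=Δ1−h1·(2M1+M2)/6=-37/30
t_q=7/2 → seg 1, τ=3/2; S=-4+-37/30·τ+19/20·τ²+-19/180·τ³=-651/160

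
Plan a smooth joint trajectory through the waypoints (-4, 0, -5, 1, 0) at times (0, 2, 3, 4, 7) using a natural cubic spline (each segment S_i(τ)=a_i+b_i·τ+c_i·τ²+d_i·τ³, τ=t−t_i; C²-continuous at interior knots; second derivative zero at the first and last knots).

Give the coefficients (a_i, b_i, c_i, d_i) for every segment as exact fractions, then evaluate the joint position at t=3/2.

Δ: Δ0=2, Δ1=-5, Δ2=6, Δ3=-1/3
row 1: diag=6, rhs=-42; c'=1/6, d'=-7
row 2: denom=4−1·1/6=23/6; d'=(66−1·-7)/(23/6)=438/23
row 3: denom=8−1·6/23=178/23; d'=(-38−1·438/23)/(178/23)=-656/89
back: M3=-656/89
back: M2=438/23−6/23·-656/89=1866/89
back: M1=-7−1/6·1866/89=-934/89
M: M0=0, M1=-934/89, M2=1866/89, M3=-656/89, M4=0
seg 0: a=-4, c=M0/2=0, d=(M1−M0)/(6·2)=-467/534, b=Δ0−h0·(2M0+M1)/6=1468/267
seg 1: a=0, c=M1/2=-467/89, d=(M2−M1)/(6·1)=1400/267, b=Δ1−h1·(2M1+M2)/6=-1334/267
seg 2: a=-5, c=M2/2=933/89, d=(M3−M2)/(6·1)=-1261/267, b=Δ2−h2·(2M2+M3)/6=64/267
seg 3: a=1, c=M3/2=-328/89, d=(M4−M3)/(6·3)=328/801, b=Δ3−h3·(2M3+M4)/6=1879/267
t_q=3/2 → seg 0, τ=3/2; S=-4+1468/267·τ+0·τ²+-467/534·τ³=1845/1424

  seg 0: a=-4 b=1468/267 c=0 d=-467/534
  seg 1: a=0 b=-1334/267 c=-467/89 d=1400/267
  seg 2: a=-5 b=64/267 c=933/89 d=-1261/267
  seg 3: a=1 b=1879/267 c=-328/89 d=328/801
S(3/2) = 1845/1424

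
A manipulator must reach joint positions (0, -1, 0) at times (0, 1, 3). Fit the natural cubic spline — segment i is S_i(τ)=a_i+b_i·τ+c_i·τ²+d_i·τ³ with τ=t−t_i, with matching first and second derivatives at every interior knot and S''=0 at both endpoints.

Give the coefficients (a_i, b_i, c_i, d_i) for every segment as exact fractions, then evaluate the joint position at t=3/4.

  seg 0: a=0 b=-5/4 c=0 d=1/4
  seg 1: a=-1 b=-1/2 c=3/4 d=-1/8
S(3/4) = -213/256

Δ: Δ0=-1, Δ1=1/2
row 1: diag=6, rhs=9; c'=1/3, d'=3/2
back: M1=3/2
M: M0=0, M1=3/2, M2=0
seg 0: a=0, c=M0/2=0, d=(M1−M0)/(6·1)=1/4, b=Δ0−h0·(2M0+M1)/6=-5/4
seg 1: a=-1, c=M1/2=3/4, d=(M2−M1)/(6·2)=-1/8, b=Δ1−h1·(2M1+M2)/6=-1/2
t_q=3/4 → seg 0, τ=3/4; S=0+-5/4·τ+0·τ²+1/4·τ³=-213/256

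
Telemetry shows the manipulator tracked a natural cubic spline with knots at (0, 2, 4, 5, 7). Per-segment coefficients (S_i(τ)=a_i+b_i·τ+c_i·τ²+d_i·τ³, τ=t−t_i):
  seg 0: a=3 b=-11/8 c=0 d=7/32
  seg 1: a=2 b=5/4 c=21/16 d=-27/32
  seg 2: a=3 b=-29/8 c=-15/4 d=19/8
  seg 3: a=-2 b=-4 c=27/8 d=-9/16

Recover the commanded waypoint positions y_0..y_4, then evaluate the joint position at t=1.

y_0=3 y_1=2 y_2=3 y_3=-2 y_4=-1
S(1) = 59/32

y_0 = S_0(0) = a_0 = 3
y_1 = S_1(0) = a_1 = 2
y_2 = S_2(0) = a_2 = 3
y_3 = S_3(0) = a_3 = -2
y_4 = S_3(2) = -1
t_q=1 is in segment 0 (τ=1); S_0(τ)=59/32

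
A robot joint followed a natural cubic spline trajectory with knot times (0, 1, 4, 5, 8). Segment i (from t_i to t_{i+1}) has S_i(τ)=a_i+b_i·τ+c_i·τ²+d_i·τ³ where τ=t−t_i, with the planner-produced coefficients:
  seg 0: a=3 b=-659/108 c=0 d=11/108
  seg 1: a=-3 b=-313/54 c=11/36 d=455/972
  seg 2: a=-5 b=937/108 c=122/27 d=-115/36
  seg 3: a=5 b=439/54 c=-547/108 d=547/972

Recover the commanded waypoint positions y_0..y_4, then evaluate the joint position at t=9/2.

y_0=3 y_1=-3 y_2=-5 y_3=5 y_4=-1
S(9/2) = 59/864

y_0 = S_0(0) = a_0 = 3
y_1 = S_1(0) = a_1 = -3
y_2 = S_2(0) = a_2 = -5
y_3 = S_3(0) = a_3 = 5
y_4 = S_3(3) = -1
t_q=9/2 is in segment 2 (τ=1/2); S_2(τ)=59/864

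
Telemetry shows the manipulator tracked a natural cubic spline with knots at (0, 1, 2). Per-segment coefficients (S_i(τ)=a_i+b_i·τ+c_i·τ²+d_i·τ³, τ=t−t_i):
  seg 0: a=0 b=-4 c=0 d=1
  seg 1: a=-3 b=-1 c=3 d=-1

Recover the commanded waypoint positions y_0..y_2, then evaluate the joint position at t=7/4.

y_0 = S_0(0) = a_0 = 0
y_1 = S_1(0) = a_1 = -3
y_2 = S_1(1) = -2
t_q=7/4 is in segment 1 (τ=3/4); S_1(τ)=-159/64

y_0=0 y_1=-3 y_2=-2
S(7/4) = -159/64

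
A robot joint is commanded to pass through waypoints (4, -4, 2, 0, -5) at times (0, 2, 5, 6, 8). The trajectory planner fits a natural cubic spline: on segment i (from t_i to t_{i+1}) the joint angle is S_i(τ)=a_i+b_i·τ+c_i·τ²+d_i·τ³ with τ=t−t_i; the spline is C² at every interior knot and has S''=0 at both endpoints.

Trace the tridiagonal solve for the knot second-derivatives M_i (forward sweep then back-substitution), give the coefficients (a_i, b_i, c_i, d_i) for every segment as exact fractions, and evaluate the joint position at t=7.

Δ: Δ0=-4, Δ1=2, Δ2=-2, Δ3=-5/2
row 1: diag=10, rhs=36; c'=3/10, d'=18/5
row 2: denom=8−3·3/10=71/10; d'=(-24−3·18/5)/(71/10)=-348/71
row 3: denom=6−1·10/71=416/71; d'=(-3−1·-348/71)/(416/71)=135/416
back: M3=135/416
back: M2=-348/71−10/71·135/416=-1029/208
back: M1=18/5−3/10·-1029/208=2115/416
M: M0=0, M1=2115/416, M2=-1029/208, M3=135/416, M4=0
seg 0: a=4, c=M0/2=0, d=(M1−M0)/(6·2)=705/1664, b=Δ0−h0·(2M0+M1)/6=-2369/416
seg 1: a=-4, c=M1/2=2115/832, d=(M2−M1)/(6·3)=-107/192, b=Δ1−h1·(2M1+M2)/6=-127/208
seg 2: a=2, c=M2/2=-1029/416, d=(M3−M2)/(6·1)=731/832, b=Δ2−h2·(2M2+M3)/6=-337/832
seg 3: a=0, c=M3/2=135/832, d=(M4−M3)/(6·2)=-45/1664, b=Δ3−h3·(2M3+M4)/6=-565/208
t_q=7 → seg 3, τ=1; S=0+-565/208·τ+135/832·τ²+-45/1664·τ³=-4295/1664

  seg 0: a=4 b=-2369/416 c=0 d=705/1664
  seg 1: a=-4 b=-127/208 c=2115/832 d=-107/192
  seg 2: a=2 b=-337/832 c=-1029/416 d=731/832
  seg 3: a=0 b=-565/208 c=135/832 d=-45/1664
S(7) = -4295/1664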